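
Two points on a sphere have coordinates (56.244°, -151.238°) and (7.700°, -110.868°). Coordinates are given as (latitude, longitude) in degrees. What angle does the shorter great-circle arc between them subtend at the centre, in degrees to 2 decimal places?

57.93°

With latitudes φ₁ = 56.244°, φ₂ = 7.700° and longitude difference Δλ = 40.370°:
Haversine: a = sin²(Δφ/2) + cos φ₁ cos φ₂ sin²(Δλ/2) = 0.1690 + (0.5557)(0.9910)(0.1191) = 0.23454.
Central angle c = 2·arcsin(√a) = 1.01111 rad.
So the angular separation is 57.93°.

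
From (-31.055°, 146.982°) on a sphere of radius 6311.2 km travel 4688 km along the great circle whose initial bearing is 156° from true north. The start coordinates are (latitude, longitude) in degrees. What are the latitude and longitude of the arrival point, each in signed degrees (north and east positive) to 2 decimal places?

Angular distance δ = d/R = 4688/6311.2 = 0.74281 rad; initial bearing θ = 2.7227 rad.
sin φ₂ = sin φ₁ cos δ + cos φ₁ sin δ cos θ = (-0.5159)(0.7366) + (0.8567)(0.6764)(-0.9135) = -0.9093, so φ₂ = -65.41°.
Δλ = atan2(sin θ sin δ cos φ₁, cos δ − sin φ₁ sin φ₂) = atan2(0.2357, 0.2675) = 41.380°.
λ₂ = 146.982° + 41.380° = 188.36° → -171.64° after wrapping to (−180°, 180°].

-65.41°, -171.64°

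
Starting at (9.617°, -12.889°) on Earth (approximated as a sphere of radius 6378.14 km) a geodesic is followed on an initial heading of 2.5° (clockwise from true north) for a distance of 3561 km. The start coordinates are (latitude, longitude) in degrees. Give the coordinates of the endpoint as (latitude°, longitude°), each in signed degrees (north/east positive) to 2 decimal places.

41.57°, -11.12°

Angular distance δ = d/R = 3561/6378.14 = 0.55831 rad; initial bearing θ = 0.0436 rad.
sin φ₂ = sin φ₁ cos δ + cos φ₁ sin δ cos θ = (0.1671)(0.8481) + (0.9859)(0.5298)(0.9990) = 0.6635, so φ₂ = 41.57°.
Δλ = atan2(sin θ sin δ cos φ₁, cos δ − sin φ₁ sin φ₂) = atan2(0.0228, 0.7373) = 1.770°.
λ₂ = -12.889° + 1.770° = -11.12°.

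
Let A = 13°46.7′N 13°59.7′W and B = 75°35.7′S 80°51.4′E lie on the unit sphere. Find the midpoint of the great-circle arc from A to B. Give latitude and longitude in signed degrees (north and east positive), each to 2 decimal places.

-36.64°, 0.63°

The central angle between A and B is δ = 1.8246 rad.
With f = 0.5, the slerp weights are sin((1−f)δ)/sin δ = 0.8171 and sin(fδ)/sin δ = 0.8171.
Weighted sum of the unit vectors: (0.8171)·(0.9424,-0.2349,0.2382) + (0.8171)·(0.0395,0.2456,-0.9686) = (0.8023, 0.0088, -0.5968).
Converting back: φ = atan2(z, √(x²+y²)) = -36.64°, λ = atan2(y, x) = 0.63°.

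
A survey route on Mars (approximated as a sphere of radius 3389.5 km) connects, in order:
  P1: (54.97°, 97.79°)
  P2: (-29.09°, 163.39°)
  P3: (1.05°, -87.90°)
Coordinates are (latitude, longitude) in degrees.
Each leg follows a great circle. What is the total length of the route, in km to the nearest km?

12294 km

Leg P1→P2: central angle 1.7629 rad, distance 5975.3 km.
Leg P2→P3: central angle 1.8642 rad, distance 6318.6 km.
Total: 5975.3 + 6318.6 ≈ 12294 km.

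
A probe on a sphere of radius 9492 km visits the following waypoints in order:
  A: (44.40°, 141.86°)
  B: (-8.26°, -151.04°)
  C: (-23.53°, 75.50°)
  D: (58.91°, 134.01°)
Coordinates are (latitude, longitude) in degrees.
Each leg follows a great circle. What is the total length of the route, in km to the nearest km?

Leg A→B: central angle 1.3953 rad, distance 13244.0 km.
Leg B→C: central angle 2.1734 rad, distance 20629.5 km.
Leg C→D: central angle 1.6655 rad, distance 15809.1 km.
Total: 13244.0 + 20629.5 + 15809.1 ≈ 49683 km.

49683 km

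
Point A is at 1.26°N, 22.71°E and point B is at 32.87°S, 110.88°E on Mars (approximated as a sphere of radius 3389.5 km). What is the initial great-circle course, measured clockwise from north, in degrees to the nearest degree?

Δλ = 88.170° = 1.5389 rad.
y = sin Δλ · cos φ₂ = (0.9995)(0.8399) = 0.8395
x = cos φ₁ sin φ₂ − sin φ₁ cos φ₂ cos Δλ = (0.9998)(-0.5427) − (0.0220)(0.8399)(0.0319) = -0.5432
θ = atan2(y, x) = 122.91°, so the bearing is 123°.

123°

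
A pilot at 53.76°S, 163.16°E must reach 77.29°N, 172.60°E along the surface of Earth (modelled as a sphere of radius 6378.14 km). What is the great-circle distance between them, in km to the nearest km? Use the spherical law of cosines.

14603 km

Let φ₁ = -0.9383 rad, φ₂ = 1.3490 rad, and Δλ = 0.1648 rad.
cos c = sin φ₁ sin φ₂ + cos φ₁ cos φ₂ cos Δλ = (-0.8065)(0.9755) + (0.5912)(0.2200)(0.9865) = -0.65848,
so c = arccos(-0.65848) = 2.28959 rad.
Distance = R·c = 6378.14 × 2.2896 ≈ 14603 km.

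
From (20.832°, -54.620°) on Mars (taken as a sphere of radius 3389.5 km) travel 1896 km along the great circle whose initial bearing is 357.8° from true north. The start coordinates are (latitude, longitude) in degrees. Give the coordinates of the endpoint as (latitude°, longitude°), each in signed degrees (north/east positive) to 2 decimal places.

52.85°, -56.55°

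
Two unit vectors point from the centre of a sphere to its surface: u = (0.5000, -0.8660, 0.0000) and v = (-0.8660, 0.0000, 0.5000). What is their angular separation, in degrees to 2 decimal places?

u·v = -0.4330; |u| = 1.0000, |v| = 1.0000.
cos θ = (u·v)/(|u||v|) = -0.4330, so θ = 115.66°.

115.66°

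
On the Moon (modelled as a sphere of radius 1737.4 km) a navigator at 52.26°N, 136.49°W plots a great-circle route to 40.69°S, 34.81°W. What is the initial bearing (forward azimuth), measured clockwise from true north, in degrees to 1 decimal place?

Δλ = 101.680° = 1.7747 rad.
y = sin Δλ · cos φ₂ = (0.9793)(0.7582) = 0.7425
x = cos φ₁ sin φ₂ − sin φ₁ cos φ₂ cos Δλ = (0.6121)(-0.6520) − (0.7908)(0.7582)(-0.2024) = -0.2777
θ = atan2(y, x) = 110.50°, so the bearing is 110.5°.

110.5°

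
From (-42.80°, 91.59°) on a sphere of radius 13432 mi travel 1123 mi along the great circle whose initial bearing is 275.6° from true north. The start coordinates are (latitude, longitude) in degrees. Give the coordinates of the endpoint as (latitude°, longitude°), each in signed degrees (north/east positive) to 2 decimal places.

Angular distance δ = d/R = 1123/13432 = 0.08361 rad; initial bearing θ = 4.8101 rad.
sin φ₂ = sin φ₁ cos δ + cos φ₁ sin δ cos θ = (-0.6794)(0.9965) + (0.7337)(0.0835)(0.0976) = -0.6711, so φ₂ = -42.15°.
Δλ = atan2(sin θ sin δ cos φ₁, cos δ − sin φ₁ sin φ₂) = atan2(-0.0610, 0.5405) = -6.437°.
λ₂ = 91.590° − 6.437° = 85.15°.

-42.15°, 85.15°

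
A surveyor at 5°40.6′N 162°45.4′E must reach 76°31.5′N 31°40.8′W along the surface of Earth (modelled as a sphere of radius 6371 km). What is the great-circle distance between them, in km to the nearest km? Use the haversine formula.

In radians: φ₁ = 0.0991, φ₂ = 1.3356, Δλ = 165.563° = 2.8896 rad.
Haversine: a = sin²(Δφ/2) + cos φ₁ cos φ₂ sin²(Δλ/2) = 0.3360 + (0.9951)(0.2330)(0.9842) = 0.56418.
Central angle c = 2·arcsin(√a) = 1.69952 rad.
Distance = R·c = 6371 × 1.6995 ≈ 10828 km.

10828 km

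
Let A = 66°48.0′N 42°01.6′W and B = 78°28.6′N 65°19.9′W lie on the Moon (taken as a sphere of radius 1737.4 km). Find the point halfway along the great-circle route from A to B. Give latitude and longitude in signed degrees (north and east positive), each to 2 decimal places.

Central angle δ = 0.2334 rad. Interpolating on the sphere with fraction f = 0.5:
P = [sin((1−f)δ)·A + sin(fδ)·B] / sin δ = 0.5034·A + 0.5034·B in Cartesian coordinates,
giving P = (0.1893, -0.2242, 0.9560), i.e. latitude 72.94°, longitude -49.82°.

72.94°, -49.82°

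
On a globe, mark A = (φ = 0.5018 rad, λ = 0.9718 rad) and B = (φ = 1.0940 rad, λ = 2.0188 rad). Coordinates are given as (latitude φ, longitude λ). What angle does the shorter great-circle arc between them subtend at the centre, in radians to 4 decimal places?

0.8910 rad

In radians: φ₁ = 0.5018, φ₂ = 1.0940, Δλ = 59.989° = 1.0470 rad.
Haversine: a = sin²(Δφ/2) + cos φ₁ cos φ₂ sin²(Δλ/2) = 0.0851 + (0.8767)(0.4589)(0.2499) = 0.18570.
Central angle c = 2·arcsin(√a) = 0.89104 rad.
So the angular separation is 0.8910 rad.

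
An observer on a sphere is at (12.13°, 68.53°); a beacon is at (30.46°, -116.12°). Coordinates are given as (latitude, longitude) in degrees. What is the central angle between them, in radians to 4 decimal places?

2.3942 rad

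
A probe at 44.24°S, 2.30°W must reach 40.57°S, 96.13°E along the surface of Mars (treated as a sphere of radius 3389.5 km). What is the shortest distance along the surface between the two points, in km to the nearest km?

4025 km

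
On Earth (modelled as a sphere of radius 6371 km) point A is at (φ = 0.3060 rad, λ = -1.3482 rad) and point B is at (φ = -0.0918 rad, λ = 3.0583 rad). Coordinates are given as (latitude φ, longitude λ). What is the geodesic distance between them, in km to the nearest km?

12039 km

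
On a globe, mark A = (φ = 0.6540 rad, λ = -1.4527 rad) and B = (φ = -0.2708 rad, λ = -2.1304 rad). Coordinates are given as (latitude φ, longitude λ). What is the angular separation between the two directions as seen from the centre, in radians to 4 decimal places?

1.1230 rad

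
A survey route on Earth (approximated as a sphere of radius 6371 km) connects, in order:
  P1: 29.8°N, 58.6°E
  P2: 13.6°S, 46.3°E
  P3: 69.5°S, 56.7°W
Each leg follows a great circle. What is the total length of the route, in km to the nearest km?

Leg P1→P2: central angle 0.7852 rad, distance 5002.8 km.
Leg P2→P3: central angle 1.4266 rad, distance 9089.0 km.
Total: 5002.8 + 9089.0 ≈ 14092 km.

14092 km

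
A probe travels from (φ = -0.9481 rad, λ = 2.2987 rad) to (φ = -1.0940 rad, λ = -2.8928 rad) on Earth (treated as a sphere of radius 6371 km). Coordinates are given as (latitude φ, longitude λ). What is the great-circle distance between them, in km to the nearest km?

3593 km

With latitudes φ₁ = -54.322°, φ₂ = -62.682° and longitude difference Δλ = 62.549°:
cos c = sin φ₁ sin φ₂ + cos φ₁ cos φ₂ cos Δλ = (-0.8123)(-0.8885) + (0.5832)(0.4589)(0.4610) = 0.84510,
so c = arccos(0.84510) = 0.56404 rad.
Distance = R·c = 6371 × 0.5640 ≈ 3593 km.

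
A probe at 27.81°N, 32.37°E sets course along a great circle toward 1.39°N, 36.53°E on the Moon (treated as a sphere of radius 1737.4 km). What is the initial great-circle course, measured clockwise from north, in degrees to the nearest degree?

With φ₁ = 0.4854, φ₂ = 0.0243, Δλ = 0.0726 rad, the forward-azimuth formula gives
θ = atan2( sin Δλ cos φ₂ , cos φ₁ sin φ₂ − sin φ₁ cos φ₂ cos Δλ ) = atan2(0.0725, -0.4437) = 170.72°.
So the initial bearing is 171°.

171°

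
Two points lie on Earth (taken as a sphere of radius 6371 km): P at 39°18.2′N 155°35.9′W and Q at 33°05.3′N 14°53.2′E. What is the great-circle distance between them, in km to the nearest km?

With latitudes φ₁ = 39.303°, φ₂ = 33.088° and longitude difference Δλ = 170.485°:
Haversine: a = sin²(Δφ/2) + cos φ₁ cos φ₂ sin²(Δλ/2) = 0.0029 + (0.7738)(0.8378)(0.9931) = 0.64679.
Central angle c = 2·arcsin(√a) = 1.86878 rad.
Distance = R·c = 6371 × 1.8688 ≈ 11906 km.

11906 km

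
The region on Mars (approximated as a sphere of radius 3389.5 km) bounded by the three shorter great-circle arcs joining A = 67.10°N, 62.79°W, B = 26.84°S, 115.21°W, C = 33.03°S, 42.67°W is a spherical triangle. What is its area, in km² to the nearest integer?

15523870 km²

Side lengths (central angles): a = 1.0809, b = 1.7679, c = 1.7764 rad; semiperimeter s = 2.3126.
By l'Huilier's theorem, tan(E/4) = √[tan(s/2) tan((s−a)/2) tan((s−b)/2) tan((s−c)/2)], giving spherical excess E = 1.3512 rad.
Area = E·R² = 1.3512 × (3389.5)² ≈ 15523870 km².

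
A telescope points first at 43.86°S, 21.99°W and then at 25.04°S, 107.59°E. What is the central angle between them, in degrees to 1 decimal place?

In radians: φ₁ = -0.7655, φ₂ = -0.4370, Δλ = 129.580° = 2.2616 rad.
Haversine: a = sin²(Δφ/2) + cos φ₁ cos φ₂ sin²(Δλ/2) = 0.0267 + (0.7210)(0.9060)(0.8186) = 0.56148.
Central angle c = 2·arcsin(√a) = 1.69407 rad.
So the angular separation is 97.1°.

97.1°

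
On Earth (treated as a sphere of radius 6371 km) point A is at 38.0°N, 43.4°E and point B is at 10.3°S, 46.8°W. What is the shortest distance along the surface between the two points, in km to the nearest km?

10728 km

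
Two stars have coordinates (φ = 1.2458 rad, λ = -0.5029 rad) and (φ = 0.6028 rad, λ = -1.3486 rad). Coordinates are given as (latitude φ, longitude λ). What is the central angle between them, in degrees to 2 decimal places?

In radians: φ₁ = 1.2458, φ₂ = 0.6028, Δλ = -48.455° = -0.8457 rad.
cos c = sin φ₁ sin φ₂ + cos φ₁ cos φ₂ cos Δλ = (0.9477)(0.5670) + (0.3193)(0.8238)(0.6632) = 0.71171,
so c = arccos(0.71171) = 0.77886 rad.
So the angular separation is 44.63°.

44.63°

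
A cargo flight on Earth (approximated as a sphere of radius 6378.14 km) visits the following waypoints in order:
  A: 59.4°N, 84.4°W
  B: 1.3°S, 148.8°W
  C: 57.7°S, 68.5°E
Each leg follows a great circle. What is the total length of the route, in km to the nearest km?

21416 km

Leg A→B: central angle 1.3691 rad, distance 8732.1 km.
Leg B→C: central angle 1.9886 rad, distance 12683.7 km.
Total: 8732.1 + 12683.7 ≈ 21416 km.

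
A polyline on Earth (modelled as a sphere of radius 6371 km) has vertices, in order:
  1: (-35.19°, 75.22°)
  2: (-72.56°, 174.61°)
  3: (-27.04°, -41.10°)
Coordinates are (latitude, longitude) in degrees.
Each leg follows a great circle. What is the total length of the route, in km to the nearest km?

15213 km

Leg 1→2: central angle 1.0358 rad, distance 6599.1 km.
Leg 2→3: central angle 1.3521 rad, distance 8614.2 km.
Total: 6599.1 + 8614.2 ≈ 15213 km.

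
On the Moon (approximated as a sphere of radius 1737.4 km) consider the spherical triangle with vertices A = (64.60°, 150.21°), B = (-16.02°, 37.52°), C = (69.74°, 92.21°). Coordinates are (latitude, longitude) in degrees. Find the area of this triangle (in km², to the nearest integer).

Side lengths (central angles): a = 1.6374, b = 0.3867, c = 1.9914 rad; semiperimeter s = 2.0077.
By l'Huilier's theorem, tan(E/4) = √[tan(s/2) tan((s−a)/2) tan((s−b)/2) tan((s−c)/2)], giving spherical excess E = 0.2009 rad.
Area = E·R² = 0.2009 × (1737.4)² ≈ 606318 km².

606318 km²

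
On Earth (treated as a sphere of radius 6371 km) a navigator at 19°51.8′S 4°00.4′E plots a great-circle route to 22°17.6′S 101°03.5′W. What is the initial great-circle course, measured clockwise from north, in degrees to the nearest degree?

244°

Δλ = -105.065° = -1.8337 rad.
y = sin Δλ · cos φ₂ = (-0.9656)(0.9253) = -0.8935
x = cos φ₁ sin φ₂ − sin φ₁ cos φ₂ cos Δλ = (0.9405)(-0.3793) − (-0.3398)(0.9253)(-0.2599) = -0.4385
θ = atan2(y, x) = -116.14°; adding 360° gives 244°.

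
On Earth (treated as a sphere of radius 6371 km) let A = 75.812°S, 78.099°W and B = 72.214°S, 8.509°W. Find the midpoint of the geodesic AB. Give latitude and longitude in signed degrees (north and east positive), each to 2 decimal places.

The central angle between A and B is δ = 0.3199 rad.
With f = 0.5, the slerp weights are sin((1−f)δ)/sin δ = 0.5065 and sin(fδ)/sin δ = 0.5065.
Weighted sum of the unit vectors: (0.5065)·(0.0505,-0.2398,-0.9695) + (0.5065)·(0.3021,-0.0452,-0.9522) = (0.1786, -0.1444, -0.9733).
Converting back: φ = atan2(z, √(x²+y²)) = -76.72°, λ = atan2(y, x) = -38.95°.

-76.72°, -38.95°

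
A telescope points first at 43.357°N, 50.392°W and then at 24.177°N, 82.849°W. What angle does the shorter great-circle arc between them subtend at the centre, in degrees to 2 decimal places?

32.77°

Let φ₁ = 0.7567 rad, φ₂ = 0.4220 rad, and Δλ = -0.5665 rad.
cos c = sin φ₁ sin φ₂ + cos φ₁ cos φ₂ cos Δλ = (0.6865)(0.4096) + (0.7271)(0.9123)(0.8438) = 0.84088,
so c = arccos(0.84088) = 0.57189 rad.
So the angular separation is 32.77°.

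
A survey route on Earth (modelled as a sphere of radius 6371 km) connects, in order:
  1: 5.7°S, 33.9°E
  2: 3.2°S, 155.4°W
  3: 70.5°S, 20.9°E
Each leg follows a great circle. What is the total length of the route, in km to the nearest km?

Leg 1→2: central angle 2.9171 rad, distance 18584.7 km.
Leg 2→3: central angle 1.8546 rad, distance 11815.4 km.
Total: 18584.7 + 11815.4 ≈ 30400 km.

30400 km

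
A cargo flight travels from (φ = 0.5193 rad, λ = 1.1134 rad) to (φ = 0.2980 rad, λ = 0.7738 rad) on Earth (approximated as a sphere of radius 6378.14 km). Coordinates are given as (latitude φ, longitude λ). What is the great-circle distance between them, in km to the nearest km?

2431 km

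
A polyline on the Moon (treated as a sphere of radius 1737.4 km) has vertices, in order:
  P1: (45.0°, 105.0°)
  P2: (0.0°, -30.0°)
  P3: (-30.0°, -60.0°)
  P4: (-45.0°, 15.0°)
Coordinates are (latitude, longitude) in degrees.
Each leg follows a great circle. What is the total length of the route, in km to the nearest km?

Leg P1→P2: central angle 2.0944 rad, distance 3638.8 km.
Leg P2→P3: central angle 0.7227 rad, distance 1255.7 km.
Leg P3→P4: central angle 1.0332 rad, distance 1795.1 km.
Total: 3638.8 + 1255.7 + 1795.1 ≈ 6690 km.

6690 km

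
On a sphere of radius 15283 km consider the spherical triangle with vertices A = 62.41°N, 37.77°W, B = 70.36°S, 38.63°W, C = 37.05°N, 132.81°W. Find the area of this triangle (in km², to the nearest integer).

555129847 km²

Side lengths (central angles): a = 2.1982, b = 1.0454, c = 2.3173 rad; semiperimeter s = 2.7804.
By l'Huilier's theorem, tan(E/4) = √[tan(s/2) tan((s−a)/2) tan((s−b)/2) tan((s−c)/2)], giving spherical excess E = 2.3767 rad.
Area = E·R² = 2.3767 × (15283)² ≈ 555129847 km².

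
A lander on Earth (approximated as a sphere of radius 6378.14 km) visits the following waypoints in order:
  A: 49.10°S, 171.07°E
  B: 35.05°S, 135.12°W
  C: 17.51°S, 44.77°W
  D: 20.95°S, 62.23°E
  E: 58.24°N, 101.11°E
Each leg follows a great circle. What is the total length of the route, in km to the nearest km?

Leg A→B: central angle 0.7219 rad, distance 4604.2 km.
Leg B→C: central angle 1.4020 rad, distance 8942.0 km.
Leg C→D: central angle 1.7242 rad, distance 10997.3 km.
Leg D→E: central angle 1.4921 rad, distance 9516.6 km.
Total: 4604.2 + 8942.0 + 10997.3 + 9516.6 ≈ 34060 km.

34060 km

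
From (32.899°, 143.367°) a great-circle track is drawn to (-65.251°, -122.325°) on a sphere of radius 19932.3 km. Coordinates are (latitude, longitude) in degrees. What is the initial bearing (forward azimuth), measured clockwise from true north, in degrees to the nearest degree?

With φ₁ = 0.5742, φ₂ = -1.1388, Δλ = 1.6460 rad, the forward-azimuth formula gives
θ = atan2( sin Δλ cos φ₂ , cos φ₁ sin φ₂ − sin φ₁ cos φ₂ cos Δλ ) = atan2(0.4175, -0.7454) = 150.75°.
So the initial bearing is 151°.

151°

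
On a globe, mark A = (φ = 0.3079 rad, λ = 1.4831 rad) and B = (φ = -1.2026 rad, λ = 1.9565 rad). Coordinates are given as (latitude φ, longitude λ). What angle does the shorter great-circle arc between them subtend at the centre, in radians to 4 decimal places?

In radians: φ₁ = 0.3079, φ₂ = -1.2026, Δλ = 27.124° = 0.4734 rad.
cos c = sin φ₁ sin φ₂ + cos φ₁ cos φ₂ cos Δλ = (0.3031)(-0.9330) + (0.9530)(0.3599)(0.8900) = 0.02254,
so c = arccos(0.02254) = 1.54826 rad.
So the angular separation is 1.5483 rad.

1.5483 rad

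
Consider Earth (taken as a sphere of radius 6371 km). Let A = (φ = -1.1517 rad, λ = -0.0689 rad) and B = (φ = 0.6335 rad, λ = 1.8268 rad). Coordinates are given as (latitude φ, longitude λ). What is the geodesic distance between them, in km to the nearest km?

14477 km

With latitudes φ₁ = -65.988°, φ₂ = 36.297° and longitude difference Δλ = 108.616°:
cos c = sin φ₁ sin φ₂ + cos φ₁ cos φ₂ cos Δλ = (-0.9135)(0.5920) + (0.4069)(0.8060)(-0.3192) = -0.64543,
so c = arccos(-0.64543) = 2.27239 rad.
Distance = R·c = 6371 × 2.2724 ≈ 14477 km.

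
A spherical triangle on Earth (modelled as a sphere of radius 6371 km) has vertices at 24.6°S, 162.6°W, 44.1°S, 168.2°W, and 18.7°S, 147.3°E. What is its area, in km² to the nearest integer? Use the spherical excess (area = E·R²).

5855956 km²

Side lengths (central angles): a = 0.7837, b = 0.8149, c = 0.3496 rad; semiperimeter s = 0.9741.
By l'Huilier's theorem, tan(E/4) = √[tan(s/2) tan((s−a)/2) tan((s−b)/2) tan((s−c)/2)], giving spherical excess E = 0.1443 rad.
Area = E·R² = 0.1443 × (6371)² ≈ 5855956 km².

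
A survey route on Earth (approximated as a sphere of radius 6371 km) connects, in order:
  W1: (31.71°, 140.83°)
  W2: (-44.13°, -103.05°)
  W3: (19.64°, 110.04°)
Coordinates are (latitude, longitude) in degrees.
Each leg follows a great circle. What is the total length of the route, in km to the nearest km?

Leg W1→W2: central angle 2.2586 rad, distance 14389.3 km.
Leg W2→W3: central angle 2.4988 rad, distance 15919.5 km.
Total: 14389.3 + 15919.5 ≈ 30309 km.

30309 km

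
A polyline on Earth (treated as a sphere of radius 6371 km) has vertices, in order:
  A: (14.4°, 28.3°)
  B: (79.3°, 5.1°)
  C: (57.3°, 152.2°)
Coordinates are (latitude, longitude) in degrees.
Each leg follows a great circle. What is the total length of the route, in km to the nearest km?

Leg A→B: central angle 1.1487 rad, distance 7318.5 km.
Leg B→C: central angle 0.7338 rad, distance 4674.8 km.
Total: 7318.5 + 4674.8 ≈ 11993 km.

11993 km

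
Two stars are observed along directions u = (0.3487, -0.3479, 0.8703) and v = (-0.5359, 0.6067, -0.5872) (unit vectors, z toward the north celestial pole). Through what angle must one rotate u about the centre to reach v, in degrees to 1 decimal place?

155.4°

u·v = -0.9090; |u| = 1.0000, |v| = 1.0000.
cos θ = (u·v)/(|u||v|) = -0.9089, so θ = 155.4°.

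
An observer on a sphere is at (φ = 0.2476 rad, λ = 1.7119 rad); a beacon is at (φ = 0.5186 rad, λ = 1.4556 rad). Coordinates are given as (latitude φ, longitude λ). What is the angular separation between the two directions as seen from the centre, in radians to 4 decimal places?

Let φ₁ = 0.2476 rad, φ₂ = 0.5186 rad, and Δλ = -0.2563 rad.
Haversine: a = sin²(Δφ/2) + cos φ₁ cos φ₂ sin²(Δλ/2) = 0.0182 + (0.9695)(0.8685)(0.0163) = 0.03200.
Central angle c = 2·arcsin(√a) = 0.35971 rad.
So the angular separation is 0.3597 rad.

0.3597 rad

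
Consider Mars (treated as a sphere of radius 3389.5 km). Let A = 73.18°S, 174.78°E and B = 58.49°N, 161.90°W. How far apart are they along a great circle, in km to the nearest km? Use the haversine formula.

With latitudes φ₁ = -73.180°, φ₂ = 58.490° and longitude difference Δλ = 23.320°:
Haversine: a = sin²(Δφ/2) + cos φ₁ cos φ₂ sin²(Δλ/2) = 0.8324 + (0.2894)(0.5226)(0.0408) = 0.83860.
Central angle c = 2·arcsin(√a) = 2.31474 rad.
Distance = R·c = 3389.5 × 2.3147 ≈ 7846 km.

7846 km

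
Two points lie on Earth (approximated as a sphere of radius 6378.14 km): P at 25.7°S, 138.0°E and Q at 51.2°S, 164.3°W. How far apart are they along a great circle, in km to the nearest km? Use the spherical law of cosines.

5592 km

Let φ₁ = -0.4485 rad, φ₂ = -0.8936 rad, and Δλ = 1.0071 rad.
cos c = sin φ₁ sin φ₂ + cos φ₁ cos φ₂ cos Δλ = (-0.4337)(-0.7793) + (0.9011)(0.6266)(0.5344) = 0.63967,
so c = arccos(0.63967) = 0.87672 rad.
Distance = R·c = 6378.14 × 0.8767 ≈ 5592 km.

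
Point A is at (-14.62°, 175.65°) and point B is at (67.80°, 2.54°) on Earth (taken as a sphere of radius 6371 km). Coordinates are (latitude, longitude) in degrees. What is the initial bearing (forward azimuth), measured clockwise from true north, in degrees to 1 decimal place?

Δλ = -173.110° = -3.0213 rad.
y = sin Δλ · cos φ₂ = (-0.1200)(0.3778) = -0.0453
x = cos φ₁ sin φ₂ − sin φ₁ cos φ₂ cos Δλ = (0.9676)(0.9259) − (-0.2524)(0.3778)(-0.9928) = 0.8012
θ = atan2(y, x) = -3.24°; adding 360° gives 356.8°.

356.8°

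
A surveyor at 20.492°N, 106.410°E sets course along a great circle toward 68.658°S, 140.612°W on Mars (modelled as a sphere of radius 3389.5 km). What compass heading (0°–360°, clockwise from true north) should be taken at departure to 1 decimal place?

With φ₁ = 0.3577, φ₂ = -1.1983, Δλ = 1.9718 rad, the forward-azimuth formula gives
θ = atan2( sin Δλ cos φ₂ , cos φ₁ sin φ₂ − sin φ₁ cos φ₂ cos Δλ ) = atan2(0.3351, -0.8227) = 157.84°.
So the initial bearing is 157.8°.

157.8°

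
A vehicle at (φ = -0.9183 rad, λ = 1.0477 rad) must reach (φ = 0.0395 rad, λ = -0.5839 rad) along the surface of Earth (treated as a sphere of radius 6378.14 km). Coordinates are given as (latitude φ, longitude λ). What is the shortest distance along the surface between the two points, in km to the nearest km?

10454 km

Let φ₁ = -0.9183 rad, φ₂ = 0.0395 rad, and Δλ = -1.6316 rad.
cos c = sin φ₁ sin φ₂ + cos φ₁ cos φ₂ cos Δλ = (-0.7946)(0.0395) + (0.6072)(0.9992)(-0.0608) = -0.06824,
so c = arccos(-0.06824) = 1.63909 rad.
Distance = R·c = 6378.14 × 1.6391 ≈ 10454 km.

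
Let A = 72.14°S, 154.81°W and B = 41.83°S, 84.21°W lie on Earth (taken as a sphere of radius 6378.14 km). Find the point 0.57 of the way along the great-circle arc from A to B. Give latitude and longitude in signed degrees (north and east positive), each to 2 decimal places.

Central angle δ = 0.7803 rad. Interpolating on the sphere with fraction f = 0.57:
P = [sin((1−f)δ)·A + sin(fδ)·B] / sin δ = 0.4681·A + 0.6116·B in Cartesian coordinates,
giving P = (-0.0839, -0.5145, -0.8534), i.e. latitude -58.58°, longitude -99.26°.

-58.58°, -99.26°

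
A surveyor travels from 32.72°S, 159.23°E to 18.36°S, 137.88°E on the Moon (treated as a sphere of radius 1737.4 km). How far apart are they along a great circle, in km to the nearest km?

726 km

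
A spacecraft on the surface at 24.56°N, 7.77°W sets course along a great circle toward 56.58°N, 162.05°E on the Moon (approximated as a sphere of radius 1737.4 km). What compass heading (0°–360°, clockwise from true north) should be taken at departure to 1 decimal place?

With φ₁ = 0.4287, φ₂ = 0.9875, Δλ = 2.9639 rad, the forward-azimuth formula gives
θ = atan2( sin Δλ cos φ₂ , cos φ₁ sin φ₂ − sin φ₁ cos φ₂ cos Δλ ) = atan2(0.0973, 0.9845) = 5.65°.
So the initial bearing is 5.6°.

5.6°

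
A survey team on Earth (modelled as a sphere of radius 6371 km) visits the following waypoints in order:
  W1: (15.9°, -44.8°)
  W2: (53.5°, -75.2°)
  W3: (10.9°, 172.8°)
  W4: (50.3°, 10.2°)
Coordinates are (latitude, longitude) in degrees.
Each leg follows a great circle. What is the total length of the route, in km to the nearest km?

Leg W1→W2: central angle 0.7761 rad, distance 4944.6 km.
Leg W2→W3: central angle 1.6376 rad, distance 10433.4 km.
Leg W3→W4: central angle 2.0410 rad, distance 13003.1 km.
Total: 4944.6 + 10433.4 + 13003.1 ≈ 28381 km.

28381 km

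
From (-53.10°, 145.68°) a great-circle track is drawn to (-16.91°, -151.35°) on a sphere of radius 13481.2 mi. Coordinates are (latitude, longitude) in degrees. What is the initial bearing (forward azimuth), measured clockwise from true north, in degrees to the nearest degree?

79°

Δλ = 62.970° = 1.0990 rad.
y = sin Δλ · cos φ₂ = (0.8908)(0.9568) = 0.8523
x = cos φ₁ sin φ₂ − sin φ₁ cos φ₂ cos Δλ = (0.6004)(-0.2909) − (-0.7997)(0.9568)(0.4545) = 0.1731
θ = atan2(y, x) = 78.52°, so the bearing is 79°.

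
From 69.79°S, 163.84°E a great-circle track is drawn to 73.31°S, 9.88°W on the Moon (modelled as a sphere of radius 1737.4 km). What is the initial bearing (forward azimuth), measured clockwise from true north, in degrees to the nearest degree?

183°

With φ₁ = -1.2181, φ₂ = -1.2795, Δλ = -3.0320 rad, the forward-azimuth formula gives
θ = atan2( sin Δλ cos φ₂ , cos φ₁ sin φ₂ − sin φ₁ cos φ₂ cos Δλ ) = atan2(-0.0314, -0.5988) = -177.00°.
Adding 360° brings this into [0°, 360°): 183°.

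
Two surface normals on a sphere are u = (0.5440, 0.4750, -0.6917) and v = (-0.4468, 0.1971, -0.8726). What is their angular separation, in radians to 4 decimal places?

u·v = 0.4541; |u| = 1.0000, |v| = 1.0000.
cos θ = (u·v)/(|u||v|) = 0.4542, so θ = 1.0994 rad.

1.0994 rad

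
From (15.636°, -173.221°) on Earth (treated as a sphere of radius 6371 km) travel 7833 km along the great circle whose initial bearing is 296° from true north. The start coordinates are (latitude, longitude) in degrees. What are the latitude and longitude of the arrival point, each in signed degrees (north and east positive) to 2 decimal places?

29.21°, 110.77°

Angular distance δ = d/R = 7833/6371 = 1.22948 rad; initial bearing θ = 5.1662 rad.
sin φ₂ = sin φ₁ cos δ + cos φ₁ sin δ cos θ = (0.2695)(0.3347) + (0.9630)(0.9423)(0.4384) = 0.4880, so φ₂ = 29.21°.
Δλ = atan2(sin θ sin δ cos φ₁, cos δ − sin φ₁ sin φ₂) = atan2(-0.8156, 0.2032) = -76.010°.
λ₂ = -173.221° − 76.010° = -249.23° → 110.77° after wrapping to (−180°, 180°].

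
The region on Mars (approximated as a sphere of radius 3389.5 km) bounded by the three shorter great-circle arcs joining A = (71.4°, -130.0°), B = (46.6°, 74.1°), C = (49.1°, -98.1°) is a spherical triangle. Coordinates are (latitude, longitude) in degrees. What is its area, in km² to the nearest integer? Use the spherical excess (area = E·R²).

1896988 km²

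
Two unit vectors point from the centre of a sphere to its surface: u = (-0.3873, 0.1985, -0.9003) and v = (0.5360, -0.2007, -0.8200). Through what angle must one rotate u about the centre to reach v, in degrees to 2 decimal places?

u·v = 0.4908; |u| = 1.0000, |v| = 1.0000.
cos θ = (u·v)/(|u||v|) = 0.4908, so θ = 60.60°.

60.60°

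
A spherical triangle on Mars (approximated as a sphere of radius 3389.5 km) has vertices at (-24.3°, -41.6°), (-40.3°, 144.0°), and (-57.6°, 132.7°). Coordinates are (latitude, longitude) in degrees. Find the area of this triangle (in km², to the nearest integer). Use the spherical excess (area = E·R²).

2015388 km²

Side lengths (central angles): a = 0.3275, b = 1.7097, c = 2.0104 rad; semiperimeter s = 2.0239.
By l'Huilier's theorem, tan(E/4) = √[tan(s/2) tan((s−a)/2) tan((s−b)/2) tan((s−c)/2)], giving spherical excess E = 0.1754 rad.
Area = E·R² = 0.1754 × (3389.5)² ≈ 2015388 km².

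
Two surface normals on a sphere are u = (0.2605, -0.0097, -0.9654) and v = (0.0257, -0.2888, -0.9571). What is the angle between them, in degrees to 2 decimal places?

21.02°

u·v = 0.9335; |u| = 1.0000, |v| = 1.0001.
cos θ = (u·v)/(|u||v|) = 0.9335, so θ = 21.02°.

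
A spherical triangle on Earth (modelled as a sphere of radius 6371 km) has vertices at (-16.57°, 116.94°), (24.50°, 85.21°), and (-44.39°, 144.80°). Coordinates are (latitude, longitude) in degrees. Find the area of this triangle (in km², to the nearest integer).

927967 km²

Side lengths (central angles): a = 1.5317, b = 0.6351, c = 0.8975 rad; semiperimeter s = 1.5322.
By l'Huilier's theorem, tan(E/4) = √[tan(s/2) tan((s−a)/2) tan((s−b)/2) tan((s−c)/2)], giving spherical excess E = 0.0229 rad.
Area = E·R² = 0.0229 × (6371)² ≈ 927967 km².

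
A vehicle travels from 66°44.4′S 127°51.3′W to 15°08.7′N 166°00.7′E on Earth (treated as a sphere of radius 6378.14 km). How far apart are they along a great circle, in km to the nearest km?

10567 km

Let φ₁ = -1.1648 rad, φ₂ = 0.2643 rad, and Δλ = -1.1542 rad.
cos c = sin φ₁ sin φ₂ + cos φ₁ cos φ₂ cos Δλ = (-0.9187)(0.2613) + (0.3949)(0.9653)(0.4046) = -0.08580,
so c = arccos(-0.08580) = 1.65670 rad.
Distance = R·c = 6378.14 × 1.6567 ≈ 10567 km.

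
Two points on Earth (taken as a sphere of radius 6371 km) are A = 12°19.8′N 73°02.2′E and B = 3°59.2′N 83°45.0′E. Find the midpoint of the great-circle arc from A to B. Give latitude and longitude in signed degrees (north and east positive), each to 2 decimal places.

8.19°, 78.45°

Central angle δ = 0.2354 rad. Interpolating on the sphere with fraction f = 0.5:
P = [sin((1−f)δ)·A + sin(fδ)·B] / sin δ = 0.5035·A + 0.5035·B in Cartesian coordinates,
giving P = (0.1982, 0.9697, 0.1425), i.e. latitude 8.19°, longitude 78.45°.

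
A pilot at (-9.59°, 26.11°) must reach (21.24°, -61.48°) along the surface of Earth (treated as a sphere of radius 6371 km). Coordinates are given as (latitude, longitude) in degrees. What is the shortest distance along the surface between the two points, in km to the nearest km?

In radians: φ₁ = -0.1674, φ₂ = 0.3707, Δλ = -87.590° = -1.5287 rad.
cos c = sin φ₁ sin φ₂ + cos φ₁ cos φ₂ cos Δλ = (-0.1666)(0.3623) + (0.9860)(0.9321)(0.0421) = -0.02171,
so c = arccos(-0.02171) = 1.59251 rad.
Distance = R·c = 6371 × 1.5925 ≈ 10146 km.

10146 km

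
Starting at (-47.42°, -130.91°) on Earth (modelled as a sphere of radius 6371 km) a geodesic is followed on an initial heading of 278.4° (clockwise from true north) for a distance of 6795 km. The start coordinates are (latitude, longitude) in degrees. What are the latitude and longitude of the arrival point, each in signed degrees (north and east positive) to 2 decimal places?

-15.62°, 165.02°

Angular distance δ = d/R = 6795/6371 = 1.06655 rad; initial bearing θ = 4.8590 rad.
sin φ₂ = sin φ₁ cos δ + cos φ₁ sin δ cos θ = (-0.7363)(0.4831) + (0.6766)(0.8755)(0.1461) = -0.2692, so φ₂ = -15.62°.
Δλ = atan2(sin θ sin δ cos φ₁, cos δ − sin φ₁ sin φ₂) = atan2(-0.5861, 0.2849) = -64.073°.
λ₂ = -130.910° − 64.073° = -194.98° → 165.02° after wrapping to (−180°, 180°].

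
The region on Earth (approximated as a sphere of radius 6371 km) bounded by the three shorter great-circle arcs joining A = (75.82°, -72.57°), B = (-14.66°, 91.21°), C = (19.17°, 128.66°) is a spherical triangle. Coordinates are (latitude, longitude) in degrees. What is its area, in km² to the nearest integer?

32548582 km²

Side lengths (central angles): a = 0.8732, b = 1.4679, c = 2.0634 rad; semiperimeter s = 2.2023.
By l'Huilier's theorem, tan(E/4) = √[tan(s/2) tan((s−a)/2) tan((s−b)/2) tan((s−c)/2)], giving spherical excess E = 0.8019 rad.
Area = E·R² = 0.8019 × (6371)² ≈ 32548582 km².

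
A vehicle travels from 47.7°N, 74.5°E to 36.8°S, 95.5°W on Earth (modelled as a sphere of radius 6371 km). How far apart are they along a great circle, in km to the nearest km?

Let φ₁ = 0.8325 rad, φ₂ = -0.6423 rad, and Δλ = -2.9671 rad.
cos c = sin φ₁ sin φ₂ + cos φ₁ cos φ₂ cos Δλ = (0.7396)(-0.5990) + (0.6730)(0.8007)(-0.9848) = -0.97377,
so c = arccos(-0.97377) = 2.91205 rad.
Distance = R·c = 6371 × 2.9121 ≈ 18553 km.

18553 km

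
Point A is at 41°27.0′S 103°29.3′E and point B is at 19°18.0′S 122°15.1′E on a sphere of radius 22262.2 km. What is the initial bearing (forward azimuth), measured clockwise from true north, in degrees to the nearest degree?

41°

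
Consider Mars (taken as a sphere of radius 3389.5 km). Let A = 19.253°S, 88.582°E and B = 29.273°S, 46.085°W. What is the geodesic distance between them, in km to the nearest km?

6785 km

Let φ₁ = -0.3360 rad, φ₂ = -0.5109 rad, and Δλ = -2.3504 rad.
cos c = sin φ₁ sin φ₂ + cos φ₁ cos φ₂ cos Δλ = (-0.3297)(-0.4890) + (0.9441)(0.8723)(-0.7030) = -0.41768,
so c = arccos(-0.41768) = 2.00169 rad.
Distance = R·c = 3389.5 × 2.0017 ≈ 6785 km.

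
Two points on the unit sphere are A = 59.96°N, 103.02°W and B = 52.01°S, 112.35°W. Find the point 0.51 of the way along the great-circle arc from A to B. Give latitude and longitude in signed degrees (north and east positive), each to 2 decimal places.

The central angle between A and B is δ = 1.9586 rad.
With f = 0.51, the slerp weights are sin((1−f)δ)/sin δ = 0.8848 and sin(fδ)/sin δ = 0.9083.
Weighted sum of the unit vectors: (0.8848)·(-0.1128,-0.4877,0.8657) + (0.9083)·(-0.2341,-0.5693,-0.7881) = (-0.3124, -0.9486, 0.0500).
Converting back: φ = atan2(z, √(x²+y²)) = 2.87°, λ = atan2(y, x) = -108.23°.

2.87°, -108.23°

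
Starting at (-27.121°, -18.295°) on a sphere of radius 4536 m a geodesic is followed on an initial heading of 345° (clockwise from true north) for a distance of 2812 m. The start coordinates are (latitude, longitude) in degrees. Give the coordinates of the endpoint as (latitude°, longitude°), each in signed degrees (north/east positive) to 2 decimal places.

Angular distance δ = d/R = 2812/4536 = 0.61993 rad; initial bearing θ = 6.0214 rad.
sin φ₂ = sin φ₁ cos δ + cos φ₁ sin δ cos θ = (-0.4559)(0.8139) + (0.8900)(0.5810)(0.9659) = 0.1284, so φ₂ = 7.38°.
Δλ = atan2(sin θ sin δ cos φ₁, cos δ − sin φ₁ sin φ₂) = atan2(-0.1338, 0.8725) = -8.721°.
λ₂ = -18.295° − 8.721° = -27.02°.

7.38°, -27.02°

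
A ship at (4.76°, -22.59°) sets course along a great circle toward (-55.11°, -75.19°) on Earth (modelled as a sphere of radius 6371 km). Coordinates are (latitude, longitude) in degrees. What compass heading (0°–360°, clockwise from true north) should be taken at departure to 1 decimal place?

208.2°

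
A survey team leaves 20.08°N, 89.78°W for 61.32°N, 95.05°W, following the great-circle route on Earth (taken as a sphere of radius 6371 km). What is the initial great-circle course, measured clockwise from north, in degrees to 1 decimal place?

With φ₁ = 0.3505, φ₂ = 1.0702, Δλ = -0.0920 rad, the forward-azimuth formula gives
θ = atan2( sin Δλ cos φ₂ , cos φ₁ sin φ₂ − sin φ₁ cos φ₂ cos Δλ ) = atan2(-0.0441, 0.6599) = -3.82°.
Adding 360° brings this into [0°, 360°): 356.2°.

356.2°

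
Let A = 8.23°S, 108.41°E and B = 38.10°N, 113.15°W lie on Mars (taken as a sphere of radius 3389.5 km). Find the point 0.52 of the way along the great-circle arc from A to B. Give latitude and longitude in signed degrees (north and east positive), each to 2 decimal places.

Central angle δ = 2.3065 rad. Interpolating on the sphere with fraction f = 0.52:
P = [sin((1−f)δ)·A + sin(fδ)·B] / sin δ = 1.2064·A + 1.2569·B in Cartesian coordinates,
giving P = (-0.7659, 0.2235, 0.6028), i.e. latitude 37.07°, longitude 163.74°.

37.07°, 163.74°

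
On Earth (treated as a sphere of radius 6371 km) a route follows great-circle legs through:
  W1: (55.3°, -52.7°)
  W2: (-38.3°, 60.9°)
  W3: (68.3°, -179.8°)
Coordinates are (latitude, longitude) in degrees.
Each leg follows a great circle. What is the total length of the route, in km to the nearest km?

Leg W1→W2: central angle 2.3301 rad, distance 14845.0 km.
Leg W2→W3: central angle 2.3715 rad, distance 15109.0 km.
Total: 14845.0 + 15109.0 ≈ 29954 km.

29954 km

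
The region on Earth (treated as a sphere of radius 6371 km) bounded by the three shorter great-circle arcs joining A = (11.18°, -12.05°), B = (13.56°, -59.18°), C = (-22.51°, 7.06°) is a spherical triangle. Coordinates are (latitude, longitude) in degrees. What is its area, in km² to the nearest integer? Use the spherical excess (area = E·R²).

Side lengths (central angles): a = 1.2953, b = 0.6728, c = 0.8034 rad; semiperimeter s = 1.3857.
By l'Huilier's theorem, tan(E/4) = √[tan(s/2) tan((s−a)/2) tan((s−b)/2) tan((s−c)/2)], giving spherical excess E = 0.2586 rad.
Area = E·R² = 0.2586 × (6371)² ≈ 10497108 km².

10497108 km²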